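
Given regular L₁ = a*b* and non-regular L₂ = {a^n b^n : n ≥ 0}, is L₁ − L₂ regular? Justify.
No — L₁ − L₂ is not regular.

a*b* − {a^n b^n} = {a^n b^m : n ≠ m}. If this were regular, then its complement intersected with a*b*, namely {a^n b^n : n ≥ 0}, would be regular too (closure under complement and intersection) — contradiction. So L₁ − L₂ is not regular.

Note that the bare facts "L₁ regular, L₂ non-regular" do not settle the question by themselves: the closure of regular languages under ∪, ∩, complement and difference applies only when BOTH operands are regular. With a non-regular operand the result can come out regular or non-regular depending on the specific languages, so one has to work out L₁ − L₂ for this particular pair, as above.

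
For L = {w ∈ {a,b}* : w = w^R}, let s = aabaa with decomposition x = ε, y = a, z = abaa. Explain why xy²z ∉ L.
xy²z = aaabaa ∉ L

Pumping with i = 2 replaces y = a by y² = aa:
- Original: s = xyz = aabaa; aabaa reversed is aabaa, the same string, so it is a palindrome and is in L
- Pumped: xy²z = ε · aa · abaa = aaabaa
- aaabaa reversed is aabaaa ≠ aaabaa, so it is not a palindrome and is not in L

The pumping lemma would require xy²z ∈ L, so this decomposition yields a contradiction.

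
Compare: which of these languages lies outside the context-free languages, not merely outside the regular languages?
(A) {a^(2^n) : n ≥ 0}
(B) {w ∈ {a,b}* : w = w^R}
(A) {a^(2^n) : n ≥ 0}

(A) {a^(2^n) : n ≥ 0} requires the CFL pumping lemma.

- {w ∈ {a,b}* : w = w^R} is context-free (but not regular)
  • Can be shown non-regular with the regular pumping lemma
  • After pumping, the string is no longer symmetric

- {a^(2^n) : n ≥ 0} is NOT context-free
  • Requires the CFL pumping lemma to prove
  • Gaps between powers of 2 grow exponentially

The CFL pumping lemma is "stronger" in that it can prove non-membership
in the larger class of context-free languages.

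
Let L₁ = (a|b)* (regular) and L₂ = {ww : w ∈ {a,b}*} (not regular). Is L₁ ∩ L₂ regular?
No — L₁ ∩ L₂ is not regular.

(a|b)* is all strings over {a,b}, so L₁ ∩ L₂ = {ww : w ∈ {a,b}*} = L₂ itself, which is not regular (pump s = a^p b a^p b).

Note that the bare facts "L₁ regular, L₂ non-regular" do not settle the question by themselves: the closure of regular languages under ∪, ∩, complement and difference applies only when BOTH operands are regular. With a non-regular operand the result can come out regular or non-regular depending on the specific languages, so one has to work out L₁ ∩ L₂ for this particular pair, as above.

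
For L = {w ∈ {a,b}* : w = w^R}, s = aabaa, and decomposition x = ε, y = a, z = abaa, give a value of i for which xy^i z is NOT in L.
i = 0

xy⁰z = ε · ε · abaa = abaa; abaa reversed is aaba ≠ abaa, so it is not a palindrome and is not in L.
(Other choices also work, e.g. i = 2, 3; only i = 1 is guaranteed to stay in L since xy¹z = s.)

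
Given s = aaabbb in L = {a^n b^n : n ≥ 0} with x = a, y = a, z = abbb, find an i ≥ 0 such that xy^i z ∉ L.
i = 0

xy⁰z = a · ε · abbb = aabbb; aabbb has 2 a's and 3 b's; 2 ≠ 3, so it is not in L.
(Other choices also work, e.g. i = 2, 3; only i = 1 is guaranteed to stay in L since xy¹z = s.)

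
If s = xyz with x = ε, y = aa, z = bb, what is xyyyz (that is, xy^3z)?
aaaaaabb

Given x = '', y = 'aa', z = 'bb' and i = 3:

xy^3z = x + y·y·...·y (3 times) + z
       = '' + 'aa'^3 + 'bb'
       = '' + 'aaaaaa' + 'bb'
       = 'aaaaaabb'

The pumped string is 'aaaaaabb' with length 8.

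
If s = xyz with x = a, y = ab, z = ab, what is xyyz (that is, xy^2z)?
aababab

Given x = 'a', y = 'ab', z = 'ab' and i = 2:

xy^2z = x + y·y·...·y (2 times) + z
       = 'a' + 'ab'^2 + 'ab'
       = 'a' + 'abab' + 'ab'
       = 'aababab'

The pumped string is 'aababab' with length 7.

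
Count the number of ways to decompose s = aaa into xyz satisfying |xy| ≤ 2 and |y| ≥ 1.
3

For s = 'aaa' with pumping length p = 2:

Constraints: |xy| ≤ 2, |y| > 0

Valid decompositions (|xy| ≤ p, |y| ≥ 1):
  • x='', y='a', z='aa'
  • x='a', y='a', z='a'
  • x='', y='aa', z='a'

Total count: 3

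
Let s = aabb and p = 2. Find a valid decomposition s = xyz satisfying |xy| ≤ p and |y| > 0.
x = '', y = 'aa', z = 'bb'

For s = aabb and p = 2, one valid decomposition is:
- x = '' (length 0)
- y = 'aa' (length 2)
- z = 'bb' (length 2)

Verification:
- xyz = '' + 'aa' + 'bb' = aabb ✓
- |xy| = 2 ≤ 2 ✓
- |y| = 2 > 0 ✓

All pumping lemma constraints are satisfied.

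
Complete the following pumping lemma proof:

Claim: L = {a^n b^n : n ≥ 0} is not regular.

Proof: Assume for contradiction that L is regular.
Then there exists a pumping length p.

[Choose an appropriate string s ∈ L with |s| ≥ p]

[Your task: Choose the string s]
s = a^p b^p

This string is in L (has equal a's and b's) and has length 2p ≥ p.
Any decomposition xyz with |xy| ≤ p means y consists only of a's,
so pumping will unbalance the counts.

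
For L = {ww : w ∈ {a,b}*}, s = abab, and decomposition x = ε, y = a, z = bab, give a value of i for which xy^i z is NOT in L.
i = 3

xy³z = ε · aaa · bab = aaabab; aaabab has length 6; its halves are aaa and bab, which differ, so it is not in L.
(Other choices also work, e.g. i = 0, 2; only i = 1 is guaranteed to stay in L since xy¹z = s.)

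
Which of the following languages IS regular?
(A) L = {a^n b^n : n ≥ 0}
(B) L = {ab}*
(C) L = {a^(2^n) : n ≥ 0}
(B) {ab}*

(B) L = {ab}* is regular.

This can be recognized by a finite automaton (DFA/NFA).
Regular expressions like {ab}* define regular languages.

The other choices are not regular:
- {a^(2^n) : n ≥ 0}: After pumping, length is no longer a power of 2
- {a^n b^n : n ≥ 0}: After pumping, the number of a's and b's become unequal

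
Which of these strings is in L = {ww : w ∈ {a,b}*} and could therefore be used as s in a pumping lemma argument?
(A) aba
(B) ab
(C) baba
(C) baba

The pumping lemma is applied to a string s that lies in L, so first check membership of each option:
- (A) aba has odd length 3, so it cannot be written as ww and is not in L ✗
- (B) ab has length 2; its halves are a and b, which differ, so it is not in L ✗
- (C) baba splits into halves ba · ba, which are equal, so it is in L (w = ba) ✓

Only (C) baba is in L, so it is the only candidate that could play the role of s.
(In a complete proof one picks s in terms of the pumping length p so that |s| ≥ p is guaranteed; a fixed string like baba illustrates the shape of such an s.)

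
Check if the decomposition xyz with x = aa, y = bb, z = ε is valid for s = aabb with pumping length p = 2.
Violated: |xy| ≤ p

The decomposition x = aa, y = bb, z = ε for s = aabb with p = 2
violates the constraint: |xy| ≤ p

|xy| = |aabb| = 4 > 2 = p. The decomposition puts too many characters in xy.

Pumping lemma constraints:
1. xyz = s (decomposition is valid)
2. |xy| ≤ p
3. |y| > 0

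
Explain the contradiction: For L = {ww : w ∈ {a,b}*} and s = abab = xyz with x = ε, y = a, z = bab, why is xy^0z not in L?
xy⁰z = bab ∉ L

Pumping with i = 0 replaces y = a by y⁰ = ε:
- Original: s = xyz = abab; abab splits into halves ab · ab, which are equal, so it is in L (w = ab)
- Pumped: xy⁰z = ε · ε · bab = bab
- bab has odd length 3, so it cannot be written as ww and is not in L

The pumping lemma would require xy⁰z ∈ L, so this decomposition yields a contradiction.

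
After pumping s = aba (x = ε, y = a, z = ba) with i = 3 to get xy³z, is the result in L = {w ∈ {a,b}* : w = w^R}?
No

xy³z = ε · aaa · ba = aaaba.
aaaba reversed is abaaa ≠ aaaba, so it is not a palindrome and is not in L.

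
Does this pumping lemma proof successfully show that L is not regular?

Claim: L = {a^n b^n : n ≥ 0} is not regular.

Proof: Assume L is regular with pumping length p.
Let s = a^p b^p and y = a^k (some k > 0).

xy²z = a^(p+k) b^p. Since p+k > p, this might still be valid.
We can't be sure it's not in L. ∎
The proof is INCORRECT.

Error: The conclusion is wrong.
xy²z = a^(p+k) b^p is definitely NOT in L because the number of a's (p+k) ≠ number of b's (p).
The proof incorrectly doubts what is actually a valid contradiction.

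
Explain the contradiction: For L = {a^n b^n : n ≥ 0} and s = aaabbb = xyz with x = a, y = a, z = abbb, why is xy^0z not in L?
xy⁰z = aabbb ∉ L

Pumping with i = 0 replaces y = a by y⁰ = ε:
- Original: s = xyz = aaabbb; aaabbb = a^3 b^3 has equal counts (3 = 3), so it is in L
- Pumped: xy⁰z = a · ε · abbb = aabbb
- aabbb has 2 a's and 3 b's; 2 ≠ 3, so it is not in L

The pumping lemma would require xy⁰z ∈ L, so this decomposition yields a contradiction.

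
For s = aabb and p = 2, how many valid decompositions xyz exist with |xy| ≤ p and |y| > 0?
3

For s = 'aabb' with pumping length p = 2:

Constraints: |xy| ≤ 2, |y| > 0

Valid decompositions (|xy| ≤ p, |y| ≥ 1):
  • x='', y='a', z='abb'
  • x='a', y='a', z='bb'
  • x='', y='aa', z='bb'

Total count: 3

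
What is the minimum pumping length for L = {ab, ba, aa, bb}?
p = 3

For a finite language L, the pumping lemma holds vacuously if p > max|s| for s ∈ L.

The longest string in L = {ab, ba, aa, bb} has length 2.
If p = 3, then no string s ∈ L has |s| ≥ p, so the condition is vacuously true.

The minimum pumping length is p = 3.

Why no smaller p works: for any p ≤ 2, the longest string s ∈ L has |s| = 2 ≥ p, so it would
have to be pumpable; but pumping up (i = 2, 3, ...) produces ever longer strings, which cannot all lie in the
finite language L. So the pumping property fails for every p ≤ 2.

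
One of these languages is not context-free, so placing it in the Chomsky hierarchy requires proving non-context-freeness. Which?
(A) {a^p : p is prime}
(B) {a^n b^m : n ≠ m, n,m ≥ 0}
(A) {a^p : p is prime}

(A) {a^p : p is prime} requires the CFL pumping lemma.

- {a^n b^m : n ≠ m, n,m ≥ 0} is context-free (but not regular)
  • Can be shown non-regular with the regular pumping lemma
  • After pumping a's, we can make n = m

- {a^p : p is prime} is NOT context-free
  • Requires the CFL pumping lemma to prove
  • The CFL pumping lemma also fails because prime gaps are unbounded

The CFL pumping lemma is "stronger" in that it can prove non-membership
in the larger class of context-free languages.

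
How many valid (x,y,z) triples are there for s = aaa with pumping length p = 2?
3

For s = 'aaa' with pumping length p = 2:

Constraints: |xy| ≤ 2, |y| > 0

Valid decompositions (|xy| ≤ p, |y| ≥ 1):
  • x='', y='a', z='aa'
  • x='a', y='a', z='a'
  • x='', y='aa', z='a'

Total count: 3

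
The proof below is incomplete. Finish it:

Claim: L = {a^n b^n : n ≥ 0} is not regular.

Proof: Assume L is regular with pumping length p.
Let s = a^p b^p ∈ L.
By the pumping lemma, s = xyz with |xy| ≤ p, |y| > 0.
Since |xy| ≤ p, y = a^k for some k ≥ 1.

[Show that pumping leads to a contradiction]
Consider xy²z = a^(p+k) b^p.

Since k ≥ 1, we have p + k > p.
So xy²z has more a's than b's: (p+k) a's vs p b's.
This means xy²z ∉ L because a^n b^n requires equal counts.

This contradicts the pumping lemma which states xy²z ∈ L.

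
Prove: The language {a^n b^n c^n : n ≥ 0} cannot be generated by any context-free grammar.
Assume for contradiction that L is context-free, and let p ≥ 1 be the pumping length given by the pumping lemma for CFLs.
Choose s = a^p b^p c^p. Then s ∈ L and |s| = 3p ≥ p.
By the CFL pumping lemma, s = uvxyz for some u, v, x, y, z with |vxy| ≤ p, |vy| ≥ 1, and uv^i xy^i z ∈ L for every i ≥ 0.

Because |vxy| ≤ p, the window vxy cannot contain both an a and a c: any substring of s containing both must include the entire block b^p plus at least one a and one c, so it has length ≥ p + 2 > p.
Hence at least one of the letters a, c does not occur in vy at all.

Take i = 0: the string uxz is obtained from s by deleting |vy| ≥ 1 symbols, so |uxz| = 3p − |vy| < 3p.
But the letter (a or c) that does not occur in vy still occurs exactly p times in uxz. Every string of L with exactly p copies of some letter is a^p b^p c^p, of length 3p. Since |uxz| < 3p, uxz ∉ L.

This contradicts the CFL pumping lemma, which requires uv^i xy^i z ∈ L for all i ≥ 0.
Hence L = {a^n b^n c^n : n ≥ 0} is not context-free. ∎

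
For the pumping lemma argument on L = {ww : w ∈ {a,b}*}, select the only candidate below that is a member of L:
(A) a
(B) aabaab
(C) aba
(B) aabaab

The pumping lemma is applied to a string s that lies in L, so first check membership of each option:
- (A) a has odd length 1, so it cannot be written as ww and is not in L ✗
- (B) aabaab splits into halves aab · aab, which are equal, so it is in L (w = aab) ✓
- (C) aba has odd length 3, so it cannot be written as ww and is not in L ✗

Only (B) aabaab is in L, so it is the only candidate that could play the role of s.
(In a complete proof one picks s in terms of the pumping length p so that |s| ≥ p is guaranteed; a fixed string like aabaab illustrates the shape of such an s.)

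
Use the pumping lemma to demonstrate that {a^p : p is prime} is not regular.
Assume for contradiction that L is regular, and let p ≥ 1 be the pumping length given by the pumping lemma.
Choose a prime q with q ≥ p (one exists because there are infinitely many primes) and let s = a^q. Then s ∈ L and |s| = q ≥ p.
By the pumping lemma, s = xyz for some x, y, z with |xy| ≤ p, |y| ≥ 1, and xy^i z ∈ L for every i ≥ 0.
Here y = a^k for some k with 1 ≤ k ≤ p, and xy^i z = a^(q + (i − 1)k) for every i ≥ 0.

Take i = q + 1: |xy^(q+1) z| = q + qk = q(k + 1).
Both factors satisfy q ≥ 2 and k + 1 ≥ 2, so q(k + 1) is composite, and xy^(q+1) z ∉ L.

This contradicts the pumping lemma, which requires xy^i z ∈ L for all i ≥ 0.
Hence L = {a^p : p is prime} is not regular. ∎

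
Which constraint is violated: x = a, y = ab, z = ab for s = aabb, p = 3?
Violated: xyz = s

The decomposition x = a, y = ab, z = ab for s = aabb with p = 3
violates the constraint: xyz = s

xyz = 'a' + 'ab' + 'ab' = 'aabab' ≠ 'aabb' = s. The decomposition doesn't reconstruct s.

Pumping lemma constraints:
1. xyz = s (decomposition is valid)
2. |xy| ≤ p
3. |y| > 0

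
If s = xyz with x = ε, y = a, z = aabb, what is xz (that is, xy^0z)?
aabb

Given x = '', y = 'a', z = 'aabb' and i = 0:

xy^0z = x + y·y·...·y (0 times) + z
       = '' + 'a'^0 + 'aabb'
       = '' + '' + 'aabb'
       = 'aabb'

The pumped string is 'aabb' with length 4.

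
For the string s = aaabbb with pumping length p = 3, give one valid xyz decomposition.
x = '', y = 'aa', z = 'abbb'

For s = aaabbb and p = 3, one valid decomposition is:
- x = '' (length 0)
- y = 'aa' (length 2)
- z = 'abbb' (length 4)

Verification:
- xyz = '' + 'aa' + 'abbb' = aaabbb ✓
- |xy| = 2 ≤ 3 ✓
- |y| = 2 > 0 ✓

All pumping lemma constraints are satisfied.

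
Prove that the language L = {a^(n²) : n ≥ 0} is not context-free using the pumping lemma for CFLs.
Assume for contradiction that L is context-free, and let p ≥ 1 be the pumping length given by the pumping lemma for CFLs.
Choose s = a^(p²). Then s ∈ L and |s| = p² ≥ p.
By the CFL pumping lemma, s = uvxyz for some u, v, x, y, z with |vxy| ≤ p, |vy| ≥ 1, and uv^i xy^i z ∈ L for every i ≥ 0.
All symbols are a's, so only lengths matter: let k = |vy|, with 1 ≤ k ≤ |vxy| ≤ p.

Take i = 2: |uv²xy²z| = p² + k, and p² < p² + k ≤ p² + p < (p + 1)².
So the length lies strictly between consecutive squares and is not a perfect square; uv²xy²z ∉ L.

This contradicts the CFL pumping lemma, which requires uv^i xy^i z ∈ L for all i ≥ 0.
Hence L = {a^(n²) : n ≥ 0} is not context-free. ∎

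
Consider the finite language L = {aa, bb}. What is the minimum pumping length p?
p = 3

For a finite language L, the pumping lemma holds vacuously if p > max|s| for s ∈ L.

The longest string in L = {aa, bb} has length 2.
If p = 3, then no string s ∈ L has |s| ≥ p, so the condition is vacuously true.

The minimum pumping length is p = 3.

Why no smaller p works: for any p ≤ 2, the longest string s ∈ L has |s| = 2 ≥ p, so it would
have to be pumpable; but pumping up (i = 2, 3, ...) produces ever longer strings, which cannot all lie in the
finite language L. So the pumping property fails for every p ≤ 2.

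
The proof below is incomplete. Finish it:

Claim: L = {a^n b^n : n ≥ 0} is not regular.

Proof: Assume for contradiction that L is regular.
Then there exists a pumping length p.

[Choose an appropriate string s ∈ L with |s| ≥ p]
s = a^p b^p

This string is in L (has equal a's and b's) and has length 2p ≥ p.
Any decomposition xyz with |xy| ≤ p means y consists only of a's,
so pumping will unbalance the counts.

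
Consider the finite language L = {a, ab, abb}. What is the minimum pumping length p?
p = 4

For a finite language L, the pumping lemma holds vacuously if p > max|s| for s ∈ L.

The longest string in L = {a, ab, abb} has length 3.
If p = 4, then no string s ∈ L has |s| ≥ p, so the condition is vacuously true.

The minimum pumping length is p = 4.

Why no smaller p works: for any p ≤ 3, the longest string s ∈ L has |s| = 3 ≥ p, so it would
have to be pumpable; but pumping up (i = 2, 3, ...) produces ever longer strings, which cannot all lie in the
finite language L. So the pumping property fails for every p ≤ 3.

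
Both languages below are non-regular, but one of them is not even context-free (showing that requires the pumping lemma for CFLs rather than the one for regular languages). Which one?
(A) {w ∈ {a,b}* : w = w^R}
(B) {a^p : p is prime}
(B) {a^p : p is prime}

(B) {a^p : p is prime} requires the CFL pumping lemma.

- {w ∈ {a,b}* : w = w^R} is context-free (but not regular)
  • Can be shown non-regular with the regular pumping lemma
  • After pumping, the string is no longer symmetric

- {a^p : p is prime} is NOT context-free
  • Requires the CFL pumping lemma to prove
  • The CFL pumping lemma also fails because prime gaps are unbounded

The CFL pumping lemma is "stronger" in that it can prove non-membership
in the larger class of context-free languages.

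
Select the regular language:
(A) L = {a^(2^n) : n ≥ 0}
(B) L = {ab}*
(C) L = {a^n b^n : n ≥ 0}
(B) {ab}*

(B) L = {ab}* is regular.

This can be recognized by a finite automaton (DFA/NFA).
Regular expressions like {ab}* define regular languages.

The other choices are not regular:
- {a^(2^n) : n ≥ 0}: After pumping, length is no longer a power of 2
- {a^n b^n : n ≥ 0}: After pumping, the number of a's and b's become unequal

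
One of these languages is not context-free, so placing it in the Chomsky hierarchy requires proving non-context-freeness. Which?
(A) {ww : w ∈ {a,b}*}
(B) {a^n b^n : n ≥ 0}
(A) {ww : w ∈ {a,b}*}

(A) {ww : w ∈ {a,b}*} requires the CFL pumping lemma.

- {a^n b^n : n ≥ 0} is context-free (but not regular)
  • Can be shown non-regular with the regular pumping lemma
  • After pumping, the number of a's and b's become unequal

- {ww : w ∈ {a,b}*} is NOT context-free
  • Requires the CFL pumping lemma to prove
  • Cannot verify equality of two arbitrary substrings

The CFL pumping lemma is "stronger" in that it can prove non-membership
in the larger class of context-free languages.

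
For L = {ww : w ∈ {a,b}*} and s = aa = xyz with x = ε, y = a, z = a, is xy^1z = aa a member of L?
Yes

xy¹z = ε · a · a = aa.
aa splits into halves a · a, which are equal, so it is in L (w = a).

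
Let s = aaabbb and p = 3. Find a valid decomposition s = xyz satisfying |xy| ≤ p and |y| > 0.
x = 'a', y = 'a', z = 'abbb'

For s = aaabbb and p = 3, one valid decomposition is:
- x = 'a' (length 1)
- y = 'a' (length 1)
- z = 'abbb' (length 4)

Verification:
- xyz = 'a' + 'a' + 'abbb' = aaabbb ✓
- |xy| = 2 ≤ 3 ✓
- |y| = 1 > 0 ✓

All pumping lemma constraints are satisfied.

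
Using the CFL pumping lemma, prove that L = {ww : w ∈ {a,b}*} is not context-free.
Assume for contradiction that L is context-free, and let p ≥ 1 be the pumping length given by the pumping lemma for CFLs.
Choose s = a^p b^p a^p b^p. Then s ∈ L (take w = a^p b^p) and |s| = 4p ≥ p.
By the CFL pumping lemma, s = uvxyz for some u, v, x, y, z with |vxy| ≤ p, |vy| ≥ 1, and uv^i xy^i z ∈ L for every i ≥ 0.

Write s as four blocks A₁ B₁ A₂ B₂ with A₁ = A₂ = a^p and B₁ = B₂ = b^p. Since |vxy| ≤ p, the window vxy lies inside at most two adjacent blocks. Take i = 0 and let t = uxz, so |t| = 4p − |vy| with 1 ≤ |vy| ≤ p. If |t| is odd, t ∉ L immediately, so assume |vy| is even (hence |vy| ≥ 2) and |t|/2 = 2p − |vy|/2, which satisfies p ≤ |t|/2 ≤ 2p − 1.

Case 1 (vxy inside A₁B₁): t = a^(p−j) b^(p−l) a^p b^p with j + l = |vy|. The second half of t has length < 2p, so it is a suffix of the trailing a^p b^p and ends in b; the first half is a^(p−j) b^(p−l) a^((j+l)/2), which ends in a because (j+l)/2 ≥ 1. The halves differ, so t ∉ L.

Case 2 (vxy inside B₁A₂, straddling the middle): t = a^p b^(p−j) a^(p−l) b^p with j + l = |vy|. If t = ww, then w is a prefix of t of length ≥ p, so w begins with a^p; and w is a suffix of t of length ≥ p, so w ends with b^p. That forces |w| ≥ 2p, contradicting |w| = |t|/2 ≤ 2p − 1. So t ∉ L.

Case 3 (vxy inside A₂B₂): t = a^p b^p a^(p−j) b^(p−l) with j + l = |vy|. The first half of t is a prefix of a^p b^p, so it begins with a; the second half is b^((j+l)/2) a^(p−j) b^(p−l), which begins with b. The halves differ, so t ∉ L.

In every case uv⁰xy⁰z = uxz ∉ L.

This contradicts the CFL pumping lemma, which requires uv^i xy^i z ∈ L for all i ≥ 0.
Hence L = {ww : w ∈ {a,b}*} is not context-free. ∎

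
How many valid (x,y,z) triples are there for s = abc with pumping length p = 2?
3

For s = 'abc' with pumping length p = 2:

Constraints: |xy| ≤ 2, |y| > 0

Valid decompositions (|xy| ≤ p, |y| ≥ 1):
  • x='', y='a', z='bc'
  • x='a', y='b', z='c'
  • x='', y='ab', z='c'

Total count: 3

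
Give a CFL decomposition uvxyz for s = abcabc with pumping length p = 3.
u='ab', v='c', x='a', y='b', z='c'

For s = abcabc with pumping length p = 3:

One valid decomposition:
- u = 'ab'
- v = 'c'
- x = 'a'
- y = 'b'
- z = 'c'

Verification:
- uvxyz = 'ab' + 'c' + 'a' + 'b' + 'c' = abcabc ✓
- |vxy| = |'cab'| = 3 ≤ 3 ✓
- |vy| = |'cb'| = 2 > 0 ✓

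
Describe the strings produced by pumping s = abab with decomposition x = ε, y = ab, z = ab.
{xy^i z : i ≥ 0} = {(ab)^(i+1) : i ≥ 0} = {ab, abab, ababab, ...}

With x = ε, y = ab, z = ab: Pumping 'ab' gives strings of alternating a's and b's.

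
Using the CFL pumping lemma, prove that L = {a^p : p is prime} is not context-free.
Assume for contradiction that L is context-free, and let p ≥ 1 be the pumping length given by the pumping lemma for CFLs.
Choose a prime q with q ≥ p and let s = a^q. Then s ∈ L and |s| = q ≥ p.
By the CFL pumping lemma, s = uvxyz for some u, v, x, y, z with |vxy| ≤ p, |vy| ≥ 1, and uv^i xy^i z ∈ L for every i ≥ 0.
All symbols are a's, so only lengths matter: let k = |vy|, with 1 ≤ k ≤ p. Then |uv^i xy^i z| = q + (i − 1)k.

Take i = q + 1: the length is q + qk = q(k + 1).
Both factors satisfy q ≥ 2 and k + 1 ≥ 2, so q(k + 1) is composite and uv^(q+1) xy^(q+1) z ∉ L.

This contradicts the CFL pumping lemma, which requires uv^i xy^i z ∈ L for all i ≥ 0.
Hence L = {a^p : p is prime} is not context-free. ∎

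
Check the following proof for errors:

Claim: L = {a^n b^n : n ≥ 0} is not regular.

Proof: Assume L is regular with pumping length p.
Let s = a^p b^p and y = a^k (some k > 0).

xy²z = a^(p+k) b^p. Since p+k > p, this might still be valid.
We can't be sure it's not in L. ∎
The proof is INCORRECT.

Error: The conclusion is wrong.
xy²z = a^(p+k) b^p is definitely NOT in L because the number of a's (p+k) ≠ number of b's (p).
The proof incorrectly doubts what is actually a valid contradiction.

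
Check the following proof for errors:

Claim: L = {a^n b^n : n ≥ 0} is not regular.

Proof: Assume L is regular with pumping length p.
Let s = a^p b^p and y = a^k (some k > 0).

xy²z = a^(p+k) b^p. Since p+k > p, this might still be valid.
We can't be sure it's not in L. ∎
The proof is INCORRECT.

Error: The conclusion is wrong.
xy²z = a^(p+k) b^p is definitely NOT in L because the number of a's (p+k) ≠ number of b's (p).
The proof incorrectly doubts what is actually a valid contradiction.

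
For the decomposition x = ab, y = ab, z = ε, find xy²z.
ababab

Given x = 'ab', y = 'ab', z = '' and i = 2:

xy^2z = x + y·y·...·y (2 times) + z
       = 'ab' + 'ab'^2 + ''
       = 'ab' + 'abab' + ''
       = 'ababab'

The pumped string is 'ababab' with length 6.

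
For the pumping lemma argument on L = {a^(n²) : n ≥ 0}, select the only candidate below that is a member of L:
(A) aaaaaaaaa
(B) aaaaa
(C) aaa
(A) aaaaaaaaa

The pumping lemma is applied to a string s that lies in L, so first check membership of each option:
- (A) aaaaaaaaa has length 9 = 3², a perfect square, so it is in L ✓
- (B) aaaaa has length 5, strictly between 2² = 4 and 3² = 9, so it is not in L ✗
- (C) aaa has length 3, strictly between 1² = 1 and 2² = 4, so it is not in L ✗

Only (A) aaaaaaaaa is in L, so it is the only candidate that could play the role of s.
(In a complete proof one picks s in terms of the pumping length p so that |s| ≥ p is guaranteed; a fixed string like aaaaaaaaa illustrates the shape of such an s.)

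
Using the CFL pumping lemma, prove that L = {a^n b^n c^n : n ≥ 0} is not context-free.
Assume for contradiction that L is context-free, and let p ≥ 1 be the pumping length given by the pumping lemma for CFLs.
Choose s = a^p b^p c^p. Then s ∈ L and |s| = 3p ≥ p.
By the CFL pumping lemma, s = uvxyz for some u, v, x, y, z with |vxy| ≤ p, |vy| ≥ 1, and uv^i xy^i z ∈ L for every i ≥ 0.

Because |vxy| ≤ p, the window vxy cannot contain both an a and a c: any substring of s containing both must include the entire block b^p plus at least one a and one c, so it has length ≥ p + 2 > p.
Hence at least one of the letters a, c does not occur in vy at all.

Take i = 0: the string uxz is obtained from s by deleting |vy| ≥ 1 symbols, so |uxz| = 3p − |vy| < 3p.
But the letter (a or c) that does not occur in vy still occurs exactly p times in uxz. Every string of L with exactly p copies of some letter is a^p b^p c^p, of length 3p. Since |uxz| < 3p, uxz ∉ L.

This contradicts the CFL pumping lemma, which requires uv^i xy^i z ∈ L for all i ≥ 0.
Hence L = {a^n b^n c^n : n ≥ 0} is not context-free. ∎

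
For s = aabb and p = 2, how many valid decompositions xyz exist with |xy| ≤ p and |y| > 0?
3

For s = 'aabb' with pumping length p = 2:

Constraints: |xy| ≤ 2, |y| > 0

Valid decompositions (|xy| ≤ p, |y| ≥ 1):
  • x='', y='a', z='abb'
  • x='a', y='a', z='bb'
  • x='', y='aa', z='bb'

Total count: 3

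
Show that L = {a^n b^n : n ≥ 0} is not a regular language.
Assume for contradiction that L is regular, and let p ≥ 1 be the pumping length given by the pumping lemma.
Choose s = a^p b^p. Then s ∈ L and |s| = 2p ≥ p.
By the pumping lemma, s = xyz for some x, y, z with |xy| ≤ p, |y| ≥ 1, and xy^i z ∈ L for every i ≥ 0.
Since |xy| ≤ p and the first p symbols of s are all a's, we must have y = a^k for some k with 1 ≤ k ≤ p.

Take i = 2: xy²z = a^(p + k) b^p.
This string has p + k a's but p b's, and p + k > p because k ≥ 1. So xy²z ∉ L.

This contradicts the pumping lemma, which requires xy^i z ∈ L for all i ≥ 0.
Hence L = {a^n b^n : n ≥ 0} is not regular. ∎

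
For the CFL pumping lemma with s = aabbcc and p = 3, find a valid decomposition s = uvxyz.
u='aa', v='b', x='b', y='c', z='c'

For s = aabbcc with pumping length p = 3:

One valid decomposition:
- u = 'aa'
- v = 'b'
- x = 'b'
- y = 'c'
- z = 'c'

Verification:
- uvxyz = 'aa' + 'b' + 'b' + 'c' + 'c' = aabbcc ✓
- |vxy| = |'bbc'| = 3 ≤ 3 ✓
- |vy| = |'bc'| = 2 > 0 ✓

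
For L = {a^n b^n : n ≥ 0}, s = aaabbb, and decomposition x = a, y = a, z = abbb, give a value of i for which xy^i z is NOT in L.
i = 2

xy²z = a · aa · abbb = aaaabbb; aaaabbb has 4 a's and 3 b's; 4 ≠ 3, so it is not in L.
(Other choices also work, e.g. i = 0, 3; only i = 1 is guaranteed to stay in L since xy¹z = s.)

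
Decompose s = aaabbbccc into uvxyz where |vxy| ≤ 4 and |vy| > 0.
u='aa', v='a', x='bb', y='b', z='ccc'

For s = aaabbbccc with pumping length p = 4:

One valid decomposition:
- u = 'aa'
- v = 'a'
- x = 'bb'
- y = 'b'
- z = 'ccc'

Verification:
- uvxyz = 'aa' + 'a' + 'bb' + 'b' + 'ccc' = aaabbbccc ✓
- |vxy| = |'abbb'| = 4 ≤ 4 ✓
- |vy| = |'ab'| = 2 > 0 ✓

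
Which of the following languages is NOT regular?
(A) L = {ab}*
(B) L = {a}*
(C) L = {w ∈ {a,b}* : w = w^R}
(C) {w ∈ {a,b}* : w = w^R}

(C) L = {w ∈ {a,b}* : w = w^R} is NOT regular.

The pumping lemma can be used to prove this:
After pumping, the string is no longer symmetric

The other languages are regular because they can be recognized by finite automata.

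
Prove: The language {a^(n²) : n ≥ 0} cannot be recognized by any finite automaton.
Assume for contradiction that L is regular, and let p ≥ 1 be the pumping length given by the pumping lemma.
Choose s = a^(p²). Then s ∈ L and |s| = p² ≥ p.
By the pumping lemma, s = xyz for some x, y, z with |xy| ≤ p, |y| ≥ 1, and xy^i z ∈ L for every i ≥ 0.
Here y = a^k for some k with 1 ≤ k ≤ |xy| ≤ p.

Take i = 2: |xy²z| = p² + k.
Now p² < p² + k ≤ p² + p < p² + 2p + 1 = (p + 1)².
So |xy²z| lies strictly between the consecutive squares p² and (p + 1)², hence is not a perfect square, and xy²z ∉ L.

This contradicts the pumping lemma, which requires xy^i z ∈ L for all i ≥ 0.
Hence L = {a^(n²) : n ≥ 0} is not regular. ∎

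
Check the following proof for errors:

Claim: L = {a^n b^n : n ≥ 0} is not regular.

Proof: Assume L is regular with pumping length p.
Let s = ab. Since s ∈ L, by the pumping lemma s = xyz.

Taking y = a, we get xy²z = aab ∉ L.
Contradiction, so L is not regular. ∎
The proof is INCORRECT.

Error: The string s = ab may be shorter than p.
The pumping lemma only applies to strings with |s| ≥ p, and p is not under our control.
We must choose s in terms of p, e.g. s = a^p b^p, to ensure |s| ≥ p.
(The proof also fixes one particular y; a valid argument must handle every decomposition with |xy| ≤ p and |y| ≥ 1 — for s = a^p b^p this forces y = a^k, and then xy²z = a^(p+k) b^p ∉ L.)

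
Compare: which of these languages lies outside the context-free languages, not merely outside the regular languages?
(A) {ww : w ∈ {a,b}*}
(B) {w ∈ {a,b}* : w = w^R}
(A) {ww : w ∈ {a,b}*}

(A) {ww : w ∈ {a,b}*} requires the CFL pumping lemma.

- {w ∈ {a,b}* : w = w^R} is context-free (but not regular)
  • Can be shown non-regular with the regular pumping lemma
  • After pumping, the string is no longer symmetric

- {ww : w ∈ {a,b}*} is NOT context-free
  • Requires the CFL pumping lemma to prove
  • Even a PDA cannot compare two arbitrary halves symbol by symbol; CFL pumping on a^p b^p a^p b^p fails

The CFL pumping lemma is "stronger" in that it can prove non-membership
in the larger class of context-free languages.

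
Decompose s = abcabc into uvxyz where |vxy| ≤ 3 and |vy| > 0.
u='ab', v='c', x='a', y='b', z='c'

For s = abcabc with pumping length p = 3:

One valid decomposition:
- u = 'ab'
- v = 'c'
- x = 'a'
- y = 'b'
- z = 'c'

Verification:
- uvxyz = 'ab' + 'c' + 'a' + 'b' + 'c' = abcabc ✓
- |vxy| = |'cab'| = 3 ≤ 3 ✓
- |vy| = |'cb'| = 2 > 0 ✓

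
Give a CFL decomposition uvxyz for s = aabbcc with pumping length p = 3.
u='aa', v='b', x='b', y='c', z='c'

For s = aabbcc with pumping length p = 3:

One valid decomposition:
- u = 'aa'
- v = 'b'
- x = 'b'
- y = 'c'
- z = 'c'

Verification:
- uvxyz = 'aa' + 'b' + 'b' + 'c' + 'c' = aabbcc ✓
- |vxy| = |'bbc'| = 3 ≤ 3 ✓
- |vy| = |'bc'| = 2 > 0 ✓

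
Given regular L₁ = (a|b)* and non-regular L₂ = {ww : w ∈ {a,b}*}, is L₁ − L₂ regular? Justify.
No — L₁ − L₂ is not regular.

L₁ − L₂ is the complement of {ww} within {a,b}*. If it were regular, its complement {ww} would be regular as well (regular languages are closed under complement) — contradiction. So L₁ − L₂ is not regular.

Note that the bare facts "L₁ regular, L₂ non-regular" do not settle the question by themselves: the closure of regular languages under ∪, ∩, complement and difference applies only when BOTH operands are regular. With a non-regular operand the result can come out regular or non-regular depending on the specific languages, so one has to work out L₁ − L₂ for this particular pair, as above.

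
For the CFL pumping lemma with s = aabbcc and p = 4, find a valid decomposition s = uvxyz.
u='a', v='a', x='bb', y='c', z='c'

For s = aabbcc with pumping length p = 4:

One valid decomposition:
- u = 'a'
- v = 'a'
- x = 'bb'
- y = 'c'
- z = 'c'

Verification:
- uvxyz = 'a' + 'a' + 'bb' + 'c' + 'c' = aabbcc ✓
- |vxy| = |'abbc'| = 4 ≤ 4 ✓
- |vy| = |'ac'| = 2 > 0 ✓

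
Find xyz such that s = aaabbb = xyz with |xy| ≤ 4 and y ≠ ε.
x = 'a', y = 'aa', z = 'bbb'

For s = aaabbb and p = 4, one valid decomposition is:
- x = 'a' (length 1)
- y = 'aa' (length 2)
- z = 'bbb' (length 3)

Verification:
- xyz = 'a' + 'aa' + 'bbb' = aaabbb ✓
- |xy| = 3 ≤ 4 ✓
- |y| = 2 > 0 ✓

All pumping lemma constraints are satisfied.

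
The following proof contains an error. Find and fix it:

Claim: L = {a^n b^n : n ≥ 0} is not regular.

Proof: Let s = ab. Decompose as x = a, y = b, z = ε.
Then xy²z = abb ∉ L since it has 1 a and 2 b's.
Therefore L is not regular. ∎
Error: The string s = ab might be shorter than the pumping length p.

Correction: Choose s = a^p b^p to ensure |s| ≥ p. Also, the decomposition is wrong: with |xy| ≤ p, y cannot include b's when s starts with p a's.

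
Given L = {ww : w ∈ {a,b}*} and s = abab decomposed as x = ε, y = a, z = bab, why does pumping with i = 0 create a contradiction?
xy⁰z = bab ∉ L

Pumping with i = 0 replaces y = a by y⁰ = ε:
- Original: s = xyz = abab; abab splits into halves ab · ab, which are equal, so it is in L (w = ab)
- Pumped: xy⁰z = ε · ε · bab = bab
- bab has odd length 3, so it cannot be written as ww and is not in L

The pumping lemma would require xy⁰z ∈ L, so this decomposition yields a contradiction.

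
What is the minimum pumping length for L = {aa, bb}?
p = 3

For a finite language L, the pumping lemma holds vacuously if p > max|s| for s ∈ L.

The longest string in L = {aa, bb} has length 2.
If p = 3, then no string s ∈ L has |s| ≥ p, so the condition is vacuously true.

The minimum pumping length is p = 3.

Why no smaller p works: for any p ≤ 2, the longest string s ∈ L has |s| = 2 ≥ p, so it would
have to be pumpable; but pumping up (i = 2, 3, ...) produces ever longer strings, which cannot all lie in the
finite language L. So the pumping property fails for every p ≤ 2.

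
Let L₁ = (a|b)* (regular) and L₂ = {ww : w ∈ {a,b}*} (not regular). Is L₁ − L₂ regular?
No — L₁ − L₂ is not regular.

L₁ − L₂ is the complement of {ww} within {a,b}*. If it were regular, its complement {ww} would be regular as well (regular languages are closed under complement) — contradiction. So L₁ − L₂ is not regular.

Note that the bare facts "L₁ regular, L₂ non-regular" do not settle the question by themselves: the closure of regular languages under ∪, ∩, complement and difference applies only when BOTH operands are regular. With a non-regular operand the result can come out regular or non-regular depending on the specific languages, so one has to work out L₁ − L₂ for this particular pair, as above.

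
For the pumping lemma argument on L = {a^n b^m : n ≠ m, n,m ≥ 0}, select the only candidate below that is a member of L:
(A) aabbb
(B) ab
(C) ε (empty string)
(A) aabbb

The pumping lemma is applied to a string s that lies in L, so first check membership of each option:
- (A) aabbb = a^2 b^3 with 2 ≠ 3, so it is in L ✓
- (B) ab = a^1 b^1 has n = m = 1, so it is not in L ✗
- (C) ε = a^0 b^0 has n = m = 0, so it is not in L ✗

Only (A) aabbb is in L, so it is the only candidate that could play the role of s.
(In a complete proof one picks s in terms of the pumping length p so that |s| ≥ p is guaranteed; a fixed string like aabbb illustrates the shape of such an s.)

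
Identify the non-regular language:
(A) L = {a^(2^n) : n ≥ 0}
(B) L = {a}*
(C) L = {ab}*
(A) {a^(2^n) : n ≥ 0}

(A) L = {a^(2^n) : n ≥ 0} is NOT regular.

The pumping lemma can be used to prove this:
After pumping, length is no longer a power of 2

The other languages are regular because they can be recognized by finite automata.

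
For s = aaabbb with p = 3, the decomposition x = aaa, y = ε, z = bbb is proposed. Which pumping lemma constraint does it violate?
Violated: |y| > 0

The decomposition x = aaa, y = ε, z = bbb for s = aaabbb with p = 3
violates the constraint: |y| > 0

|y| = 0, but the pumping lemma requires |y| > 0 (y must be non-empty).

Pumping lemma constraints:
1. xyz = s (decomposition is valid)
2. |xy| ≤ p
3. |y| > 0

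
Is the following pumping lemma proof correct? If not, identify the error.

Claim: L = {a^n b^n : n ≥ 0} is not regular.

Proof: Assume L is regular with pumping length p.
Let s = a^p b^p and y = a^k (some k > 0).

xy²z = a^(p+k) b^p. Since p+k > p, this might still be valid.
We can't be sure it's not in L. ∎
The proof is INCORRECT.

Error: The conclusion is wrong.
xy²z = a^(p+k) b^p is definitely NOT in L because the number of a's (p+k) ≠ number of b's (p).
The proof incorrectly doubts what is actually a valid contradiction.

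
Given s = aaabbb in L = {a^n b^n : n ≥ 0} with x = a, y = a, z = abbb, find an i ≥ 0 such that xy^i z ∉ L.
i = 0

xy⁰z = a · ε · abbb = aabbb; aabbb has 2 a's and 3 b's; 2 ≠ 3, so it is not in L.
(Other choices also work, e.g. i = 2, 3; only i = 1 is guaranteed to stay in L since xy¹z = s.)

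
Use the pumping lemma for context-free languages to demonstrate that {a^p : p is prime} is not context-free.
Assume for contradiction that L is context-free, and let p ≥ 1 be the pumping length given by the pumping lemma for CFLs.
Choose a prime q with q ≥ p and let s = a^q. Then s ∈ L and |s| = q ≥ p.
By the CFL pumping lemma, s = uvxyz for some u, v, x, y, z with |vxy| ≤ p, |vy| ≥ 1, and uv^i xy^i z ∈ L for every i ≥ 0.
All symbols are a's, so only lengths matter: let k = |vy|, with 1 ≤ k ≤ p. Then |uv^i xy^i z| = q + (i − 1)k.

Take i = q + 1: the length is q + qk = q(k + 1).
Both factors satisfy q ≥ 2 and k + 1 ≥ 2, so q(k + 1) is composite and uv^(q+1) xy^(q+1) z ∉ L.

This contradicts the CFL pumping lemma, which requires uv^i xy^i z ∈ L for all i ≥ 0.
Hence L = {a^p : p is prime} is not context-free. ∎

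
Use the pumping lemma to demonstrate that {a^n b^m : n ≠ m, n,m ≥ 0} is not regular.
Assume for contradiction that L is regular, and let p ≥ 1 be the pumping length given by the pumping lemma.
Choose s = a^p b^(p + p!). Then s ∈ L because p ≠ p + p! (as p! ≥ 1), and |s| ≥ p.
By the pumping lemma, s = xyz for some x, y, z with |xy| ≤ p, |y| ≥ 1, and xy^i z ∈ L for every i ≥ 0.
Since |xy| ≤ p and the first p symbols of s are all a's, y = a^k for some k with 1 ≤ k ≤ p.
For every i ≥ 0, xy^i z = a^(p + (i − 1)k) b^(p + p!).

Because 1 ≤ k ≤ p, k divides p!. Let t = p!/k (a positive integer) and take i = t + 1.
Then the number of a's is p + tk = p + p!, which equals the number of b's.
So xy^(t+1) z = a^(p + p!) b^(p + p!) has equally many a's and b's and is NOT in L.

This contradicts the pumping lemma, which requires xy^i z ∈ L for all i ≥ 0.
Hence L = {a^n b^m : n ≠ m, n,m ≥ 0} is not regular. ∎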